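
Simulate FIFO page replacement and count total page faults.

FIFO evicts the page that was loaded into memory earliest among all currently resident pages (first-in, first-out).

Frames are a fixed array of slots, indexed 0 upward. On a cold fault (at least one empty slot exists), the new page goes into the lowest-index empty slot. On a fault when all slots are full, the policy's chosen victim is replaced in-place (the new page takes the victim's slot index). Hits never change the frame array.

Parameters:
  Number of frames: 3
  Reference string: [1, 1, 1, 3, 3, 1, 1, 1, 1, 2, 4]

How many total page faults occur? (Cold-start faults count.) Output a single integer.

Step 0: ref 1 → FAULT, frames=[1,-,-]
Step 1: ref 1 → HIT, frames=[1,-,-]
Step 2: ref 1 → HIT, frames=[1,-,-]
Step 3: ref 3 → FAULT, frames=[1,3,-]
Step 4: ref 3 → HIT, frames=[1,3,-]
Step 5: ref 1 → HIT, frames=[1,3,-]
Step 6: ref 1 → HIT, frames=[1,3,-]
Step 7: ref 1 → HIT, frames=[1,3,-]
Step 8: ref 1 → HIT, frames=[1,3,-]
Step 9: ref 2 → FAULT, frames=[1,3,2]
Step 10: ref 4 → FAULT (evict 1), frames=[4,3,2]
Total faults: 4

Answer: 4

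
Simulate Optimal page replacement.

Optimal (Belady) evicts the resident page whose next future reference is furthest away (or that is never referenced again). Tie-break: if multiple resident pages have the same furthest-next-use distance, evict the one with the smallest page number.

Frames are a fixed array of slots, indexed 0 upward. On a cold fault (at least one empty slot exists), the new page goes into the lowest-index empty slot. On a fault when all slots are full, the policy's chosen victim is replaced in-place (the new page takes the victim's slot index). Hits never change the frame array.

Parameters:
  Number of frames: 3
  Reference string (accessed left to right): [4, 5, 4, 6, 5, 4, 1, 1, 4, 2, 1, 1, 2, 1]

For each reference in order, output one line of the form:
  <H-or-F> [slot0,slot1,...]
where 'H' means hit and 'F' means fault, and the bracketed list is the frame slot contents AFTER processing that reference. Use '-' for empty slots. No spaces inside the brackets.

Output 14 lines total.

F [4,-,-]
F [4,5,-]
H [4,5,-]
F [4,5,6]
H [4,5,6]
H [4,5,6]
F [4,1,6]
H [4,1,6]
H [4,1,6]
F [2,1,6]
H [2,1,6]
H [2,1,6]
H [2,1,6]
H [2,1,6]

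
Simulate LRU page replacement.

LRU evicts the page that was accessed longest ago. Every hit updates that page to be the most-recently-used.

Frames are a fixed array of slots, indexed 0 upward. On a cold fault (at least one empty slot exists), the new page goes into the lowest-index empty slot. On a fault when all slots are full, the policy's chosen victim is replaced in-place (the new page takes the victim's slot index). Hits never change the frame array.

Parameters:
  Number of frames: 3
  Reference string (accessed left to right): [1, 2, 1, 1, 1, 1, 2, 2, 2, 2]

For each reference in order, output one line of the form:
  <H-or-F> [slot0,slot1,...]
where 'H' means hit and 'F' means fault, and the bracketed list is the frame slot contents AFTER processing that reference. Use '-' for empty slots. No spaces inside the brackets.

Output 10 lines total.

F [1,-,-]
F [1,2,-]
H [1,2,-]
H [1,2,-]
H [1,2,-]
H [1,2,-]
H [1,2,-]
H [1,2,-]
H [1,2,-]
H [1,2,-]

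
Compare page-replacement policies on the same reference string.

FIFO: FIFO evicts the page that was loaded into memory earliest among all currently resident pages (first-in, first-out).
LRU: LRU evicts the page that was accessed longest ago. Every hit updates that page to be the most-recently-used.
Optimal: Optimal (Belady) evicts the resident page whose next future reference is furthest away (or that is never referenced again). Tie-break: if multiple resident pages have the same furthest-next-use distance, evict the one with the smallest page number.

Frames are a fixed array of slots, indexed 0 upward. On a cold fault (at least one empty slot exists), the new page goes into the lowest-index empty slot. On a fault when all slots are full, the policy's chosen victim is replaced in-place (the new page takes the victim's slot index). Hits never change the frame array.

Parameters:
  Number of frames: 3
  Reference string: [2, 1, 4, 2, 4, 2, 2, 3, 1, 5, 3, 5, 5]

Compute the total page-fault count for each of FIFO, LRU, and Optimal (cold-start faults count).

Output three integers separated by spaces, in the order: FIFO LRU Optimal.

Answer: 5 6 5

Derivation:
--- FIFO ---
  step 0: ref 2 -> FAULT, frames=[2,-,-] (faults so far: 1)
  step 1: ref 1 -> FAULT, frames=[2,1,-] (faults so far: 2)
  step 2: ref 4 -> FAULT, frames=[2,1,4] (faults so far: 3)
  step 3: ref 2 -> HIT, frames=[2,1,4] (faults so far: 3)
  step 4: ref 4 -> HIT, frames=[2,1,4] (faults so far: 3)
  step 5: ref 2 -> HIT, frames=[2,1,4] (faults so far: 3)
  step 6: ref 2 -> HIT, frames=[2,1,4] (faults so far: 3)
  step 7: ref 3 -> FAULT, evict 2, frames=[3,1,4] (faults so far: 4)
  step 8: ref 1 -> HIT, frames=[3,1,4] (faults so far: 4)
  step 9: ref 5 -> FAULT, evict 1, frames=[3,5,4] (faults so far: 5)
  step 10: ref 3 -> HIT, frames=[3,5,4] (faults so far: 5)
  step 11: ref 5 -> HIT, frames=[3,5,4] (faults so far: 5)
  step 12: ref 5 -> HIT, frames=[3,5,4] (faults so far: 5)
  FIFO total faults: 5
--- LRU ---
  step 0: ref 2 -> FAULT, frames=[2,-,-] (faults so far: 1)
  step 1: ref 1 -> FAULT, frames=[2,1,-] (faults so far: 2)
  step 2: ref 4 -> FAULT, frames=[2,1,4] (faults so far: 3)
  step 3: ref 2 -> HIT, frames=[2,1,4] (faults so far: 3)
  step 4: ref 4 -> HIT, frames=[2,1,4] (faults so far: 3)
  step 5: ref 2 -> HIT, frames=[2,1,4] (faults so far: 3)
  step 6: ref 2 -> HIT, frames=[2,1,4] (faults so far: 3)
  step 7: ref 3 -> FAULT, evict 1, frames=[2,3,4] (faults so far: 4)
  step 8: ref 1 -> FAULT, evict 4, frames=[2,3,1] (faults so far: 5)
  step 9: ref 5 -> FAULT, evict 2, frames=[5,3,1] (faults so far: 6)
  step 10: ref 3 -> HIT, frames=[5,3,1] (faults so far: 6)
  step 11: ref 5 -> HIT, frames=[5,3,1] (faults so far: 6)
  step 12: ref 5 -> HIT, frames=[5,3,1] (faults so far: 6)
  LRU total faults: 6
--- Optimal ---
  step 0: ref 2 -> FAULT, frames=[2,-,-] (faults so far: 1)
  step 1: ref 1 -> FAULT, frames=[2,1,-] (faults so far: 2)
  step 2: ref 4 -> FAULT, frames=[2,1,4] (faults so far: 3)
  step 3: ref 2 -> HIT, frames=[2,1,4] (faults so far: 3)
  step 4: ref 4 -> HIT, frames=[2,1,4] (faults so far: 3)
  step 5: ref 2 -> HIT, frames=[2,1,4] (faults so far: 3)
  step 6: ref 2 -> HIT, frames=[2,1,4] (faults so far: 3)
  step 7: ref 3 -> FAULT, evict 2, frames=[3,1,4] (faults so far: 4)
  step 8: ref 1 -> HIT, frames=[3,1,4] (faults so far: 4)
  step 9: ref 5 -> FAULT, evict 1, frames=[3,5,4] (faults so far: 5)
  step 10: ref 3 -> HIT, frames=[3,5,4] (faults so far: 5)
  step 11: ref 5 -> HIT, frames=[3,5,4] (faults so far: 5)
  step 12: ref 5 -> HIT, frames=[3,5,4] (faults so far: 5)
  Optimal total faults: 5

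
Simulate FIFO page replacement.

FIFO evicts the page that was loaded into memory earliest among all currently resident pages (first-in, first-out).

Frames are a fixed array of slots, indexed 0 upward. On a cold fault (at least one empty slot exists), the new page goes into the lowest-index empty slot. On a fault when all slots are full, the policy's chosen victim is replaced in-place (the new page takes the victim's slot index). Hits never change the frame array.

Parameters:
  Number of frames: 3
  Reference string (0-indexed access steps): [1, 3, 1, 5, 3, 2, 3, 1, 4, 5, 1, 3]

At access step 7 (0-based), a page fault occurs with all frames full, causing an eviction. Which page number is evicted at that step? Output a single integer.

Step 0: ref 1 -> FAULT, frames=[1,-,-]
Step 1: ref 3 -> FAULT, frames=[1,3,-]
Step 2: ref 1 -> HIT, frames=[1,3,-]
Step 3: ref 5 -> FAULT, frames=[1,3,5]
Step 4: ref 3 -> HIT, frames=[1,3,5]
Step 5: ref 2 -> FAULT, evict 1, frames=[2,3,5]
Step 6: ref 3 -> HIT, frames=[2,3,5]
Step 7: ref 1 -> FAULT, evict 3, frames=[2,1,5]
At step 7: evicted page 3

Answer: 3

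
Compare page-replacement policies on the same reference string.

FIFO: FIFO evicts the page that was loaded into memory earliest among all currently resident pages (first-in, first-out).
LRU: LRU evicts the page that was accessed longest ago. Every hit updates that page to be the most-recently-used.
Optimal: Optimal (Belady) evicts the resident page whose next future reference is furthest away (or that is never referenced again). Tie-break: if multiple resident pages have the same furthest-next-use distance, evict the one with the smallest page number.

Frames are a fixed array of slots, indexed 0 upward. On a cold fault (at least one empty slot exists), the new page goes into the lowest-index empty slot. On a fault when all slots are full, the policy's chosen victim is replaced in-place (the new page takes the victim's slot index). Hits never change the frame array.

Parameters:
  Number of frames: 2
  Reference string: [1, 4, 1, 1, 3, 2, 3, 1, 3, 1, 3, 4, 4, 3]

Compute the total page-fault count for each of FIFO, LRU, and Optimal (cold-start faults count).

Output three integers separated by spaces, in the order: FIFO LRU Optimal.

Answer: 7 6 6

Derivation:
--- FIFO ---
  step 0: ref 1 -> FAULT, frames=[1,-] (faults so far: 1)
  step 1: ref 4 -> FAULT, frames=[1,4] (faults so far: 2)
  step 2: ref 1 -> HIT, frames=[1,4] (faults so far: 2)
  step 3: ref 1 -> HIT, frames=[1,4] (faults so far: 2)
  step 4: ref 3 -> FAULT, evict 1, frames=[3,4] (faults so far: 3)
  step 5: ref 2 -> FAULT, evict 4, frames=[3,2] (faults so far: 4)
  step 6: ref 3 -> HIT, frames=[3,2] (faults so far: 4)
  step 7: ref 1 -> FAULT, evict 3, frames=[1,2] (faults so far: 5)
  step 8: ref 3 -> FAULT, evict 2, frames=[1,3] (faults so far: 6)
  step 9: ref 1 -> HIT, frames=[1,3] (faults so far: 6)
  step 10: ref 3 -> HIT, frames=[1,3] (faults so far: 6)
  step 11: ref 4 -> FAULT, evict 1, frames=[4,3] (faults so far: 7)
  step 12: ref 4 -> HIT, frames=[4,3] (faults so far: 7)
  step 13: ref 3 -> HIT, frames=[4,3] (faults so far: 7)
  FIFO total faults: 7
--- LRU ---
  step 0: ref 1 -> FAULT, frames=[1,-] (faults so far: 1)
  step 1: ref 4 -> FAULT, frames=[1,4] (faults so far: 2)
  step 2: ref 1 -> HIT, frames=[1,4] (faults so far: 2)
  step 3: ref 1 -> HIT, frames=[1,4] (faults so far: 2)
  step 4: ref 3 -> FAULT, evict 4, frames=[1,3] (faults so far: 3)
  step 5: ref 2 -> FAULT, evict 1, frames=[2,3] (faults so far: 4)
  step 6: ref 3 -> HIT, frames=[2,3] (faults so far: 4)
  step 7: ref 1 -> FAULT, evict 2, frames=[1,3] (faults so far: 5)
  step 8: ref 3 -> HIT, frames=[1,3] (faults so far: 5)
  step 9: ref 1 -> HIT, frames=[1,3] (faults so far: 5)
  step 10: ref 3 -> HIT, frames=[1,3] (faults so far: 5)
  step 11: ref 4 -> FAULT, evict 1, frames=[4,3] (faults so far: 6)
  step 12: ref 4 -> HIT, frames=[4,3] (faults so far: 6)
  step 13: ref 3 -> HIT, frames=[4,3] (faults so far: 6)
  LRU total faults: 6
--- Optimal ---
  step 0: ref 1 -> FAULT, frames=[1,-] (faults so far: 1)
  step 1: ref 4 -> FAULT, frames=[1,4] (faults so far: 2)
  step 2: ref 1 -> HIT, frames=[1,4] (faults so far: 2)
  step 3: ref 1 -> HIT, frames=[1,4] (faults so far: 2)
  step 4: ref 3 -> FAULT, evict 4, frames=[1,3] (faults so far: 3)
  step 5: ref 2 -> FAULT, evict 1, frames=[2,3] (faults so far: 4)
  step 6: ref 3 -> HIT, frames=[2,3] (faults so far: 4)
  step 7: ref 1 -> FAULT, evict 2, frames=[1,3] (faults so far: 5)
  step 8: ref 3 -> HIT, frames=[1,3] (faults so far: 5)
  step 9: ref 1 -> HIT, frames=[1,3] (faults so far: 5)
  step 10: ref 3 -> HIT, frames=[1,3] (faults so far: 5)
  step 11: ref 4 -> FAULT, evict 1, frames=[4,3] (faults so far: 6)
  step 12: ref 4 -> HIT, frames=[4,3] (faults so far: 6)
  step 13: ref 3 -> HIT, frames=[4,3] (faults so far: 6)
  Optimal total faults: 6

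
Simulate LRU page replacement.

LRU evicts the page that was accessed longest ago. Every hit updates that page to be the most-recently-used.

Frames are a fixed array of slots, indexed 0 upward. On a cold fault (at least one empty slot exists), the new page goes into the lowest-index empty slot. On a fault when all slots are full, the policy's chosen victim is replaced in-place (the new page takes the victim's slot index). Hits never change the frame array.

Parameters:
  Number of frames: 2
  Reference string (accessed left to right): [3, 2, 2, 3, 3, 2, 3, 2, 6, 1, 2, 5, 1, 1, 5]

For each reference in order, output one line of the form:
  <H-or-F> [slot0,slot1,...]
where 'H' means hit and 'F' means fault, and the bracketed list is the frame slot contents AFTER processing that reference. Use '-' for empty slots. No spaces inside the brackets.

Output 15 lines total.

F [3,-]
F [3,2]
H [3,2]
H [3,2]
H [3,2]
H [3,2]
H [3,2]
H [3,2]
F [6,2]
F [6,1]
F [2,1]
F [2,5]
F [1,5]
H [1,5]
H [1,5]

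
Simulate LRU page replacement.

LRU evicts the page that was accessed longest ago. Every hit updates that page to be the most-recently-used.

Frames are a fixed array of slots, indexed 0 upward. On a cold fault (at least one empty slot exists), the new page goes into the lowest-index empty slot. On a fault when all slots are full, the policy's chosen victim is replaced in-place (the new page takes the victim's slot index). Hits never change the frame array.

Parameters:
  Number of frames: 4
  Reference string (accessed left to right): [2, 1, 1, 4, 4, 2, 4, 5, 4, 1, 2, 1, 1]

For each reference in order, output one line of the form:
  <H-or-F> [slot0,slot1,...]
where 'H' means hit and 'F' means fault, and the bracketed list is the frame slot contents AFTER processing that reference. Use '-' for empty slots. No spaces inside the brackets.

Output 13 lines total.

F [2,-,-,-]
F [2,1,-,-]
H [2,1,-,-]
F [2,1,4,-]
H [2,1,4,-]
H [2,1,4,-]
H [2,1,4,-]
F [2,1,4,5]
H [2,1,4,5]
H [2,1,4,5]
H [2,1,4,5]
H [2,1,4,5]
H [2,1,4,5]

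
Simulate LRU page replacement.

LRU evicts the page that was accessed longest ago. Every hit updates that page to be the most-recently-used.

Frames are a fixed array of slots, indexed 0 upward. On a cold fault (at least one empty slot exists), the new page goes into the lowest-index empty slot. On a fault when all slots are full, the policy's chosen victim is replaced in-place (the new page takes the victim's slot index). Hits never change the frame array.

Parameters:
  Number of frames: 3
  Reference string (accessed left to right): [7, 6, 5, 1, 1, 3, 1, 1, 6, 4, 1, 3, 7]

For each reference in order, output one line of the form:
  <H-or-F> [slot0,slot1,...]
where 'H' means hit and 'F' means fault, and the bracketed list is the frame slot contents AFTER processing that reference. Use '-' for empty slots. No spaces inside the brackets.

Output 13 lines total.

F [7,-,-]
F [7,6,-]
F [7,6,5]
F [1,6,5]
H [1,6,5]
F [1,3,5]
H [1,3,5]
H [1,3,5]
F [1,3,6]
F [1,4,6]
H [1,4,6]
F [1,4,3]
F [1,7,3]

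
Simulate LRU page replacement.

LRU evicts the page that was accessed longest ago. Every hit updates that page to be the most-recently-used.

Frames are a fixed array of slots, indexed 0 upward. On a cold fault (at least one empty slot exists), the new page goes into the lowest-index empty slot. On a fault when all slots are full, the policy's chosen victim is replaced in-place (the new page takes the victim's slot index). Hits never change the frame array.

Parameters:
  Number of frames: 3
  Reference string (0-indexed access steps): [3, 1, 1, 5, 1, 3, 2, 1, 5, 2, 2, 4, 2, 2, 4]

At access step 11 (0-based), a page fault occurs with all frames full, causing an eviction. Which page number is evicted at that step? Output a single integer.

Answer: 1

Derivation:
Step 0: ref 3 -> FAULT, frames=[3,-,-]
Step 1: ref 1 -> FAULT, frames=[3,1,-]
Step 2: ref 1 -> HIT, frames=[3,1,-]
Step 3: ref 5 -> FAULT, frames=[3,1,5]
Step 4: ref 1 -> HIT, frames=[3,1,5]
Step 5: ref 3 -> HIT, frames=[3,1,5]
Step 6: ref 2 -> FAULT, evict 5, frames=[3,1,2]
Step 7: ref 1 -> HIT, frames=[3,1,2]
Step 8: ref 5 -> FAULT, evict 3, frames=[5,1,2]
Step 9: ref 2 -> HIT, frames=[5,1,2]
Step 10: ref 2 -> HIT, frames=[5,1,2]
Step 11: ref 4 -> FAULT, evict 1, frames=[5,4,2]
At step 11: evicted page 1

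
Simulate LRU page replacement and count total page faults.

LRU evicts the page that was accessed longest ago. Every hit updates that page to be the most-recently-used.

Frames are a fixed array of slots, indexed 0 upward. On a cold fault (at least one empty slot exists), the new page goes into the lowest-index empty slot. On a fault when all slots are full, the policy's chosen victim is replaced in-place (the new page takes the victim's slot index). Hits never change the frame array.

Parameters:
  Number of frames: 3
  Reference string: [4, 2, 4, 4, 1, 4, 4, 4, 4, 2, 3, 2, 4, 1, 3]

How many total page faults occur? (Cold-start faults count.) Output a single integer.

Answer: 6

Derivation:
Step 0: ref 4 → FAULT, frames=[4,-,-]
Step 1: ref 2 → FAULT, frames=[4,2,-]
Step 2: ref 4 → HIT, frames=[4,2,-]
Step 3: ref 4 → HIT, frames=[4,2,-]
Step 4: ref 1 → FAULT, frames=[4,2,1]
Step 5: ref 4 → HIT, frames=[4,2,1]
Step 6: ref 4 → HIT, frames=[4,2,1]
Step 7: ref 4 → HIT, frames=[4,2,1]
Step 8: ref 4 → HIT, frames=[4,2,1]
Step 9: ref 2 → HIT, frames=[4,2,1]
Step 10: ref 3 → FAULT (evict 1), frames=[4,2,3]
Step 11: ref 2 → HIT, frames=[4,2,3]
Step 12: ref 4 → HIT, frames=[4,2,3]
Step 13: ref 1 → FAULT (evict 3), frames=[4,2,1]
Step 14: ref 3 → FAULT (evict 2), frames=[4,3,1]
Total faults: 6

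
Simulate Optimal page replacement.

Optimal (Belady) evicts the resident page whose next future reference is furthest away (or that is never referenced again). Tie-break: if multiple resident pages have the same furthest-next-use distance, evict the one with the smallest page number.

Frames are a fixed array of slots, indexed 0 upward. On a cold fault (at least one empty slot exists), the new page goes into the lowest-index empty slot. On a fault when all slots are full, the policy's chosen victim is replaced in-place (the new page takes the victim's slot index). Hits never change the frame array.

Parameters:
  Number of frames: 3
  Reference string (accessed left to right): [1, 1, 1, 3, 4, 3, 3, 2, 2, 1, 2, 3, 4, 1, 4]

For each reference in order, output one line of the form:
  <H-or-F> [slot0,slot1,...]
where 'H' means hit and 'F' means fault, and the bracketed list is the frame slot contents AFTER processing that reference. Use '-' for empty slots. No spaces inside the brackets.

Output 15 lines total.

F [1,-,-]
H [1,-,-]
H [1,-,-]
F [1,3,-]
F [1,3,4]
H [1,3,4]
H [1,3,4]
F [1,3,2]
H [1,3,2]
H [1,3,2]
H [1,3,2]
H [1,3,2]
F [1,3,4]
H [1,3,4]
H [1,3,4]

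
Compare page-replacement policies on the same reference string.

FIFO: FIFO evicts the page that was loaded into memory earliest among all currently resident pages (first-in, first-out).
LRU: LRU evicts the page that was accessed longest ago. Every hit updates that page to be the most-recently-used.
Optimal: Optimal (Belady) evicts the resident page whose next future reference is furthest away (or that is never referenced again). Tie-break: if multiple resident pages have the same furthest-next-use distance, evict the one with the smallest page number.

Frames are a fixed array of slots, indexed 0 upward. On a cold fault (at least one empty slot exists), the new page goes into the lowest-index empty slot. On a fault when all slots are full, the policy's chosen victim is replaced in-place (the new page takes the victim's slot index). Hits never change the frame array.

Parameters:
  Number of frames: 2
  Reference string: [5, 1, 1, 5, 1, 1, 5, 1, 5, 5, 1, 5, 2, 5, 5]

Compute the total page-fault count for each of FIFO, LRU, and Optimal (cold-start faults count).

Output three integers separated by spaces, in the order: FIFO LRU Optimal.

--- FIFO ---
  step 0: ref 5 -> FAULT, frames=[5,-] (faults so far: 1)
  step 1: ref 1 -> FAULT, frames=[5,1] (faults so far: 2)
  step 2: ref 1 -> HIT, frames=[5,1] (faults so far: 2)
  step 3: ref 5 -> HIT, frames=[5,1] (faults so far: 2)
  step 4: ref 1 -> HIT, frames=[5,1] (faults so far: 2)
  step 5: ref 1 -> HIT, frames=[5,1] (faults so far: 2)
  step 6: ref 5 -> HIT, frames=[5,1] (faults so far: 2)
  step 7: ref 1 -> HIT, frames=[5,1] (faults so far: 2)
  step 8: ref 5 -> HIT, frames=[5,1] (faults so far: 2)
  step 9: ref 5 -> HIT, frames=[5,1] (faults so far: 2)
  step 10: ref 1 -> HIT, frames=[5,1] (faults so far: 2)
  step 11: ref 5 -> HIT, frames=[5,1] (faults so far: 2)
  step 12: ref 2 -> FAULT, evict 5, frames=[2,1] (faults so far: 3)
  step 13: ref 5 -> FAULT, evict 1, frames=[2,5] (faults so far: 4)
  step 14: ref 5 -> HIT, frames=[2,5] (faults so far: 4)
  FIFO total faults: 4
--- LRU ---
  step 0: ref 5 -> FAULT, frames=[5,-] (faults so far: 1)
  step 1: ref 1 -> FAULT, frames=[5,1] (faults so far: 2)
  step 2: ref 1 -> HIT, frames=[5,1] (faults so far: 2)
  step 3: ref 5 -> HIT, frames=[5,1] (faults so far: 2)
  step 4: ref 1 -> HIT, frames=[5,1] (faults so far: 2)
  step 5: ref 1 -> HIT, frames=[5,1] (faults so far: 2)
  step 6: ref 5 -> HIT, frames=[5,1] (faults so far: 2)
  step 7: ref 1 -> HIT, frames=[5,1] (faults so far: 2)
  step 8: ref 5 -> HIT, frames=[5,1] (faults so far: 2)
  step 9: ref 5 -> HIT, frames=[5,1] (faults so far: 2)
  step 10: ref 1 -> HIT, frames=[5,1] (faults so far: 2)
  step 11: ref 5 -> HIT, frames=[5,1] (faults so far: 2)
  step 12: ref 2 -> FAULT, evict 1, frames=[5,2] (faults so far: 3)
  step 13: ref 5 -> HIT, frames=[5,2] (faults so far: 3)
  step 14: ref 5 -> HIT, frames=[5,2] (faults so far: 3)
  LRU total faults: 3
--- Optimal ---
  step 0: ref 5 -> FAULT, frames=[5,-] (faults so far: 1)
  step 1: ref 1 -> FAULT, frames=[5,1] (faults so far: 2)
  step 2: ref 1 -> HIT, frames=[5,1] (faults so far: 2)
  step 3: ref 5 -> HIT, frames=[5,1] (faults so far: 2)
  step 4: ref 1 -> HIT, frames=[5,1] (faults so far: 2)
  step 5: ref 1 -> HIT, frames=[5,1] (faults so far: 2)
  step 6: ref 5 -> HIT, frames=[5,1] (faults so far: 2)
  step 7: ref 1 -> HIT, frames=[5,1] (faults so far: 2)
  step 8: ref 5 -> HIT, frames=[5,1] (faults so far: 2)
  step 9: ref 5 -> HIT, frames=[5,1] (faults so far: 2)
  step 10: ref 1 -> HIT, frames=[5,1] (faults so far: 2)
  step 11: ref 5 -> HIT, frames=[5,1] (faults so far: 2)
  step 12: ref 2 -> FAULT, evict 1, frames=[5,2] (faults so far: 3)
  step 13: ref 5 -> HIT, frames=[5,2] (faults so far: 3)
  step 14: ref 5 -> HIT, frames=[5,2] (faults so far: 3)
  Optimal total faults: 3

Answer: 4 3 3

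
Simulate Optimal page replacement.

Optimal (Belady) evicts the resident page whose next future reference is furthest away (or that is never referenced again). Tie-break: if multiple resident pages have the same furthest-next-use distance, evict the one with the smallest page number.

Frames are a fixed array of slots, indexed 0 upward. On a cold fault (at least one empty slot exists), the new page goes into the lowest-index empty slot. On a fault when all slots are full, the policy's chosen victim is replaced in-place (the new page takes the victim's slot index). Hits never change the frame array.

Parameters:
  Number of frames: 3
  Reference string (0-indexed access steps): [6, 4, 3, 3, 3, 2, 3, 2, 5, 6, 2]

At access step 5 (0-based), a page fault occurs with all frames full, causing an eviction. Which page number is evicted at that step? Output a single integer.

Step 0: ref 6 -> FAULT, frames=[6,-,-]
Step 1: ref 4 -> FAULT, frames=[6,4,-]
Step 2: ref 3 -> FAULT, frames=[6,4,3]
Step 3: ref 3 -> HIT, frames=[6,4,3]
Step 4: ref 3 -> HIT, frames=[6,4,3]
Step 5: ref 2 -> FAULT, evict 4, frames=[6,2,3]
At step 5: evicted page 4

Answer: 4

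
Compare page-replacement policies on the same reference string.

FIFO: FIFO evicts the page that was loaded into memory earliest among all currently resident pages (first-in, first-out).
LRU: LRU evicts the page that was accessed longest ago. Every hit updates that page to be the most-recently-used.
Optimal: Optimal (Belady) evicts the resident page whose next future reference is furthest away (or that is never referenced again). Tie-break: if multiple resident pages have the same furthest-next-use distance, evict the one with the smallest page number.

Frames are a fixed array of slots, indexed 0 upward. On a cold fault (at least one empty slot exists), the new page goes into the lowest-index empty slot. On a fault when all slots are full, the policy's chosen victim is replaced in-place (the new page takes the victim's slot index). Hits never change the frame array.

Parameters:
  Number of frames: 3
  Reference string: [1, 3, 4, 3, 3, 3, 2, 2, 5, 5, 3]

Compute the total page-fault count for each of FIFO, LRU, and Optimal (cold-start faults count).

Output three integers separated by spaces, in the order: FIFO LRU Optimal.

--- FIFO ---
  step 0: ref 1 -> FAULT, frames=[1,-,-] (faults so far: 1)
  step 1: ref 3 -> FAULT, frames=[1,3,-] (faults so far: 2)
  step 2: ref 4 -> FAULT, frames=[1,3,4] (faults so far: 3)
  step 3: ref 3 -> HIT, frames=[1,3,4] (faults so far: 3)
  step 4: ref 3 -> HIT, frames=[1,3,4] (faults so far: 3)
  step 5: ref 3 -> HIT, frames=[1,3,4] (faults so far: 3)
  step 6: ref 2 -> FAULT, evict 1, frames=[2,3,4] (faults so far: 4)
  step 7: ref 2 -> HIT, frames=[2,3,4] (faults so far: 4)
  step 8: ref 5 -> FAULT, evict 3, frames=[2,5,4] (faults so far: 5)
  step 9: ref 5 -> HIT, frames=[2,5,4] (faults so far: 5)
  step 10: ref 3 -> FAULT, evict 4, frames=[2,5,3] (faults so far: 6)
  FIFO total faults: 6
--- LRU ---
  step 0: ref 1 -> FAULT, frames=[1,-,-] (faults so far: 1)
  step 1: ref 3 -> FAULT, frames=[1,3,-] (faults so far: 2)
  step 2: ref 4 -> FAULT, frames=[1,3,4] (faults so far: 3)
  step 3: ref 3 -> HIT, frames=[1,3,4] (faults so far: 3)
  step 4: ref 3 -> HIT, frames=[1,3,4] (faults so far: 3)
  step 5: ref 3 -> HIT, frames=[1,3,4] (faults so far: 3)
  step 6: ref 2 -> FAULT, evict 1, frames=[2,3,4] (faults so far: 4)
  step 7: ref 2 -> HIT, frames=[2,3,4] (faults so far: 4)
  step 8: ref 5 -> FAULT, evict 4, frames=[2,3,5] (faults so far: 5)
  step 9: ref 5 -> HIT, frames=[2,3,5] (faults so far: 5)
  step 10: ref 3 -> HIT, frames=[2,3,5] (faults so far: 5)
  LRU total faults: 5
--- Optimal ---
  step 0: ref 1 -> FAULT, frames=[1,-,-] (faults so far: 1)
  step 1: ref 3 -> FAULT, frames=[1,3,-] (faults so far: 2)
  step 2: ref 4 -> FAULT, frames=[1,3,4] (faults so far: 3)
  step 3: ref 3 -> HIT, frames=[1,3,4] (faults so far: 3)
  step 4: ref 3 -> HIT, frames=[1,3,4] (faults so far: 3)
  step 5: ref 3 -> HIT, frames=[1,3,4] (faults so far: 3)
  step 6: ref 2 -> FAULT, evict 1, frames=[2,3,4] (faults so far: 4)
  step 7: ref 2 -> HIT, frames=[2,3,4] (faults so far: 4)
  step 8: ref 5 -> FAULT, evict 2, frames=[5,3,4] (faults so far: 5)
  step 9: ref 5 -> HIT, frames=[5,3,4] (faults so far: 5)
  step 10: ref 3 -> HIT, frames=[5,3,4] (faults so far: 5)
  Optimal total faults: 5

Answer: 6 5 5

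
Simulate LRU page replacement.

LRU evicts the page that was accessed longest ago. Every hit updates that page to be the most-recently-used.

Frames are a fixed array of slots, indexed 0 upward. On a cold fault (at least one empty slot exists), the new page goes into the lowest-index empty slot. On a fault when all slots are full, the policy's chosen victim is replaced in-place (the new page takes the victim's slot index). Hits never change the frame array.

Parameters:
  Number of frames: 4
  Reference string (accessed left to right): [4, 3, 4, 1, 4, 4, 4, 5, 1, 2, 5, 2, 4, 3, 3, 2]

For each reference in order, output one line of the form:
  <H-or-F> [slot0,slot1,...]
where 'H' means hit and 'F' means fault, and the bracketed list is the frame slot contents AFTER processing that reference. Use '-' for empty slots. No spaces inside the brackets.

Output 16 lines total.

F [4,-,-,-]
F [4,3,-,-]
H [4,3,-,-]
F [4,3,1,-]
H [4,3,1,-]
H [4,3,1,-]
H [4,3,1,-]
F [4,3,1,5]
H [4,3,1,5]
F [4,2,1,5]
H [4,2,1,5]
H [4,2,1,5]
H [4,2,1,5]
F [4,2,3,5]
H [4,2,3,5]
H [4,2,3,5]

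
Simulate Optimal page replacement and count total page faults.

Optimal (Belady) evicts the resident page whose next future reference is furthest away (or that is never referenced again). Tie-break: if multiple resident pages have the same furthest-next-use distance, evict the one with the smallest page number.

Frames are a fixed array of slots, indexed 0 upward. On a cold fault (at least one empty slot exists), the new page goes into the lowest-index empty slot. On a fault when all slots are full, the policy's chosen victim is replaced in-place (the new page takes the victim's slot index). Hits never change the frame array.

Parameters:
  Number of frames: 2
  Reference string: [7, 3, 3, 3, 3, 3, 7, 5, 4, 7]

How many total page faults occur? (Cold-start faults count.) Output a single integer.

Answer: 4

Derivation:
Step 0: ref 7 → FAULT, frames=[7,-]
Step 1: ref 3 → FAULT, frames=[7,3]
Step 2: ref 3 → HIT, frames=[7,3]
Step 3: ref 3 → HIT, frames=[7,3]
Step 4: ref 3 → HIT, frames=[7,3]
Step 5: ref 3 → HIT, frames=[7,3]
Step 6: ref 7 → HIT, frames=[7,3]
Step 7: ref 5 → FAULT (evict 3), frames=[7,5]
Step 8: ref 4 → FAULT (evict 5), frames=[7,4]
Step 9: ref 7 → HIT, frames=[7,4]
Total faults: 4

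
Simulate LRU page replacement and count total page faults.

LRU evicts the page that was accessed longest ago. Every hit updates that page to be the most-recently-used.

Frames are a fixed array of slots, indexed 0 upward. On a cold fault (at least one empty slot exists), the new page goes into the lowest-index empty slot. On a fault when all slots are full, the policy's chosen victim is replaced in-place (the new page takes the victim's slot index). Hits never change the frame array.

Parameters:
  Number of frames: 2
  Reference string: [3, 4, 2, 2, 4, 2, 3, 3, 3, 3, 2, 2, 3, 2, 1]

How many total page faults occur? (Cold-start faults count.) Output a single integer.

Step 0: ref 3 → FAULT, frames=[3,-]
Step 1: ref 4 → FAULT, frames=[3,4]
Step 2: ref 2 → FAULT (evict 3), frames=[2,4]
Step 3: ref 2 → HIT, frames=[2,4]
Step 4: ref 4 → HIT, frames=[2,4]
Step 5: ref 2 → HIT, frames=[2,4]
Step 6: ref 3 → FAULT (evict 4), frames=[2,3]
Step 7: ref 3 → HIT, frames=[2,3]
Step 8: ref 3 → HIT, frames=[2,3]
Step 9: ref 3 → HIT, frames=[2,3]
Step 10: ref 2 → HIT, frames=[2,3]
Step 11: ref 2 → HIT, frames=[2,3]
Step 12: ref 3 → HIT, frames=[2,3]
Step 13: ref 2 → HIT, frames=[2,3]
Step 14: ref 1 → FAULT (evict 3), frames=[2,1]
Total faults: 5

Answer: 5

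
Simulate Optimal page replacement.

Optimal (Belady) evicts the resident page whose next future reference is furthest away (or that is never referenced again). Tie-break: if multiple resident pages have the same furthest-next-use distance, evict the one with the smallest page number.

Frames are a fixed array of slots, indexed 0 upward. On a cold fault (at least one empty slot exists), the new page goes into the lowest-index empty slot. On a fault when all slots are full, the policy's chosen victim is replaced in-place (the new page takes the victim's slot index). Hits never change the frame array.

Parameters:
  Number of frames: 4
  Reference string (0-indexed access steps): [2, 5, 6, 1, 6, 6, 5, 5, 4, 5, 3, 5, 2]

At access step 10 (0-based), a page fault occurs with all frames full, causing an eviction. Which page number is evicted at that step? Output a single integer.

Step 0: ref 2 -> FAULT, frames=[2,-,-,-]
Step 1: ref 5 -> FAULT, frames=[2,5,-,-]
Step 2: ref 6 -> FAULT, frames=[2,5,6,-]
Step 3: ref 1 -> FAULT, frames=[2,5,6,1]
Step 4: ref 6 -> HIT, frames=[2,5,6,1]
Step 5: ref 6 -> HIT, frames=[2,5,6,1]
Step 6: ref 5 -> HIT, frames=[2,5,6,1]
Step 7: ref 5 -> HIT, frames=[2,5,6,1]
Step 8: ref 4 -> FAULT, evict 1, frames=[2,5,6,4]
Step 9: ref 5 -> HIT, frames=[2,5,6,4]
Step 10: ref 3 -> FAULT, evict 4, frames=[2,5,6,3]
At step 10: evicted page 4

Answer: 4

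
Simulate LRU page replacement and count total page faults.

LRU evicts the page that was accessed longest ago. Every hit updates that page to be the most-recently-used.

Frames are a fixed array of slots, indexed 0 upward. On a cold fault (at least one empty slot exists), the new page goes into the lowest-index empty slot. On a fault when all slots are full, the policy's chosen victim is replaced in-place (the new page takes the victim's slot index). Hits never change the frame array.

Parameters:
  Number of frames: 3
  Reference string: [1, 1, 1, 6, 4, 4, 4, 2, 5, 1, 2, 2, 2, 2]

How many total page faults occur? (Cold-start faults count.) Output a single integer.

Answer: 6

Derivation:
Step 0: ref 1 → FAULT, frames=[1,-,-]
Step 1: ref 1 → HIT, frames=[1,-,-]
Step 2: ref 1 → HIT, frames=[1,-,-]
Step 3: ref 6 → FAULT, frames=[1,6,-]
Step 4: ref 4 → FAULT, frames=[1,6,4]
Step 5: ref 4 → HIT, frames=[1,6,4]
Step 6: ref 4 → HIT, frames=[1,6,4]
Step 7: ref 2 → FAULT (evict 1), frames=[2,6,4]
Step 8: ref 5 → FAULT (evict 6), frames=[2,5,4]
Step 9: ref 1 → FAULT (evict 4), frames=[2,5,1]
Step 10: ref 2 → HIT, frames=[2,5,1]
Step 11: ref 2 → HIT, frames=[2,5,1]
Step 12: ref 2 → HIT, frames=[2,5,1]
Step 13: ref 2 → HIT, frames=[2,5,1]
Total faults: 6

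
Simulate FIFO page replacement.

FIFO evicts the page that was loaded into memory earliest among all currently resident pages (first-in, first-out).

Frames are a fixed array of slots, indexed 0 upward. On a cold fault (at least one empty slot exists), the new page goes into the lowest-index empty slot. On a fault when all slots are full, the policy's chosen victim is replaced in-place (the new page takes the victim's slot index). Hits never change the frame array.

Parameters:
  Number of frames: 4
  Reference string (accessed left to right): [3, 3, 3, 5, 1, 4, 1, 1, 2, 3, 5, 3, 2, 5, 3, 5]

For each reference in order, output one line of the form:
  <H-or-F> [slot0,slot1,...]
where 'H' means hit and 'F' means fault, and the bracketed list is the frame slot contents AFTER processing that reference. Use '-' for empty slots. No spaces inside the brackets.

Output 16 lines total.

F [3,-,-,-]
H [3,-,-,-]
H [3,-,-,-]
F [3,5,-,-]
F [3,5,1,-]
F [3,5,1,4]
H [3,5,1,4]
H [3,5,1,4]
F [2,5,1,4]
F [2,3,1,4]
F [2,3,5,4]
H [2,3,5,4]
H [2,3,5,4]
H [2,3,5,4]
H [2,3,5,4]
H [2,3,5,4]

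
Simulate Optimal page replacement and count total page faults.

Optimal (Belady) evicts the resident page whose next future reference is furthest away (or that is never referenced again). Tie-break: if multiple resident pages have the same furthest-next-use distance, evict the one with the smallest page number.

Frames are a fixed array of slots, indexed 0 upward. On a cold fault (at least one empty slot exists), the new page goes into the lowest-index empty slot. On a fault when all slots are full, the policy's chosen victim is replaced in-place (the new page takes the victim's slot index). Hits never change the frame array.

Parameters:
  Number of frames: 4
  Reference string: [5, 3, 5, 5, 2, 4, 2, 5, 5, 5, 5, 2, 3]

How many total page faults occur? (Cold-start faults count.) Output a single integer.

Answer: 4

Derivation:
Step 0: ref 5 → FAULT, frames=[5,-,-,-]
Step 1: ref 3 → FAULT, frames=[5,3,-,-]
Step 2: ref 5 → HIT, frames=[5,3,-,-]
Step 3: ref 5 → HIT, frames=[5,3,-,-]
Step 4: ref 2 → FAULT, frames=[5,3,2,-]
Step 5: ref 4 → FAULT, frames=[5,3,2,4]
Step 6: ref 2 → HIT, frames=[5,3,2,4]
Step 7: ref 5 → HIT, frames=[5,3,2,4]
Step 8: ref 5 → HIT, frames=[5,3,2,4]
Step 9: ref 5 → HIT, frames=[5,3,2,4]
Step 10: ref 5 → HIT, frames=[5,3,2,4]
Step 11: ref 2 → HIT, frames=[5,3,2,4]
Step 12: ref 3 → HIT, frames=[5,3,2,4]
Total faults: 4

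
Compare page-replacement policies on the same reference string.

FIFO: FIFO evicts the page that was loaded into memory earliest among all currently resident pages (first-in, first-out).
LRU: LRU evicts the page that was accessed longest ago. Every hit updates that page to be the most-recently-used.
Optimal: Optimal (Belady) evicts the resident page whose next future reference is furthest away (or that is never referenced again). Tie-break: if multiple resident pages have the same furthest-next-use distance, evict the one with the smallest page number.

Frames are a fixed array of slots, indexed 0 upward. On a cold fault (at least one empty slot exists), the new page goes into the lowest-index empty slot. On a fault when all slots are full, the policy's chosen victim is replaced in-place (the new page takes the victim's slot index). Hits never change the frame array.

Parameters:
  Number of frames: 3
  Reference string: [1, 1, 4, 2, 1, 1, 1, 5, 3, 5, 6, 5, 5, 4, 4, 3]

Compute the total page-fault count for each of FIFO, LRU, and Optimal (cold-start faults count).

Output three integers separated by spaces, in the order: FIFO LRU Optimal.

--- FIFO ---
  step 0: ref 1 -> FAULT, frames=[1,-,-] (faults so far: 1)
  step 1: ref 1 -> HIT, frames=[1,-,-] (faults so far: 1)
  step 2: ref 4 -> FAULT, frames=[1,4,-] (faults so far: 2)
  step 3: ref 2 -> FAULT, frames=[1,4,2] (faults so far: 3)
  step 4: ref 1 -> HIT, frames=[1,4,2] (faults so far: 3)
  step 5: ref 1 -> HIT, frames=[1,4,2] (faults so far: 3)
  step 6: ref 1 -> HIT, frames=[1,4,2] (faults so far: 3)
  step 7: ref 5 -> FAULT, evict 1, frames=[5,4,2] (faults so far: 4)
  step 8: ref 3 -> FAULT, evict 4, frames=[5,3,2] (faults so far: 5)
  step 9: ref 5 -> HIT, frames=[5,3,2] (faults so far: 5)
  step 10: ref 6 -> FAULT, evict 2, frames=[5,3,6] (faults so far: 6)
  step 11: ref 5 -> HIT, frames=[5,3,6] (faults so far: 6)
  step 12: ref 5 -> HIT, frames=[5,3,6] (faults so far: 6)
  step 13: ref 4 -> FAULT, evict 5, frames=[4,3,6] (faults so far: 7)
  step 14: ref 4 -> HIT, frames=[4,3,6] (faults so far: 7)
  step 15: ref 3 -> HIT, frames=[4,3,6] (faults so far: 7)
  FIFO total faults: 7
--- LRU ---
  step 0: ref 1 -> FAULT, frames=[1,-,-] (faults so far: 1)
  step 1: ref 1 -> HIT, frames=[1,-,-] (faults so far: 1)
  step 2: ref 4 -> FAULT, frames=[1,4,-] (faults so far: 2)
  step 3: ref 2 -> FAULT, frames=[1,4,2] (faults so far: 3)
  step 4: ref 1 -> HIT, frames=[1,4,2] (faults so far: 3)
  step 5: ref 1 -> HIT, frames=[1,4,2] (faults so far: 3)
  step 6: ref 1 -> HIT, frames=[1,4,2] (faults so far: 3)
  step 7: ref 5 -> FAULT, evict 4, frames=[1,5,2] (faults so far: 4)
  step 8: ref 3 -> FAULT, evict 2, frames=[1,5,3] (faults so far: 5)
  step 9: ref 5 -> HIT, frames=[1,5,3] (faults so far: 5)
  step 10: ref 6 -> FAULT, evict 1, frames=[6,5,3] (faults so far: 6)
  step 11: ref 5 -> HIT, frames=[6,5,3] (faults so far: 6)
  step 12: ref 5 -> HIT, frames=[6,5,3] (faults so far: 6)
  step 13: ref 4 -> FAULT, evict 3, frames=[6,5,4] (faults so far: 7)
  step 14: ref 4 -> HIT, frames=[6,5,4] (faults so far: 7)
  step 15: ref 3 -> FAULT, evict 6, frames=[3,5,4] (faults so far: 8)
  LRU total faults: 8
--- Optimal ---
  step 0: ref 1 -> FAULT, frames=[1,-,-] (faults so far: 1)
  step 1: ref 1 -> HIT, frames=[1,-,-] (faults so far: 1)
  step 2: ref 4 -> FAULT, frames=[1,4,-] (faults so far: 2)
  step 3: ref 2 -> FAULT, frames=[1,4,2] (faults so far: 3)
  step 4: ref 1 -> HIT, frames=[1,4,2] (faults so far: 3)
  step 5: ref 1 -> HIT, frames=[1,4,2] (faults so far: 3)
  step 6: ref 1 -> HIT, frames=[1,4,2] (faults so far: 3)
  step 7: ref 5 -> FAULT, evict 1, frames=[5,4,2] (faults so far: 4)
  step 8: ref 3 -> FAULT, evict 2, frames=[5,4,3] (faults so far: 5)
  step 9: ref 5 -> HIT, frames=[5,4,3] (faults so far: 5)
  step 10: ref 6 -> FAULT, evict 3, frames=[5,4,6] (faults so far: 6)
  step 11: ref 5 -> HIT, frames=[5,4,6] (faults so far: 6)
  step 12: ref 5 -> HIT, frames=[5,4,6] (faults so far: 6)
  step 13: ref 4 -> HIT, frames=[5,4,6] (faults so far: 6)
  step 14: ref 4 -> HIT, frames=[5,4,6] (faults so far: 6)
  step 15: ref 3 -> FAULT, evict 4, frames=[5,3,6] (faults so far: 7)
  Optimal total faults: 7

Answer: 7 8 7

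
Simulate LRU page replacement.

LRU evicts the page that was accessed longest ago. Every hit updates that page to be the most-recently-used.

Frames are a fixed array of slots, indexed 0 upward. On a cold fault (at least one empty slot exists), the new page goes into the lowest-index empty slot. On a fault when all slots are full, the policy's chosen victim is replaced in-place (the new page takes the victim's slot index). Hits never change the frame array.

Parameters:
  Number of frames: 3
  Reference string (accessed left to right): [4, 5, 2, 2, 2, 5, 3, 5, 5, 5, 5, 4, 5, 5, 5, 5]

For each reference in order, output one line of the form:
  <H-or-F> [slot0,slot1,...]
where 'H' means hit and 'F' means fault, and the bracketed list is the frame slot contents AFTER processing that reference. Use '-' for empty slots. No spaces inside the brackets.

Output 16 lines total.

F [4,-,-]
F [4,5,-]
F [4,5,2]
H [4,5,2]
H [4,5,2]
H [4,5,2]
F [3,5,2]
H [3,5,2]
H [3,5,2]
H [3,5,2]
H [3,5,2]
F [3,5,4]
H [3,5,4]
H [3,5,4]
H [3,5,4]
H [3,5,4]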